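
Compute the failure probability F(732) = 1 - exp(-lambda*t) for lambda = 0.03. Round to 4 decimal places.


lambda = 0.03, t = 732
lambda * t = 21.96
exp(-21.96) = 0.0
F(t) = 1 - 0.0
F(t) = 1.0

1.0


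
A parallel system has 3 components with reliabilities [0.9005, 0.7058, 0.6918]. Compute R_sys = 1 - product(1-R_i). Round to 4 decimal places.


Components: [0.9005, 0.7058, 0.6918]
(1 - 0.9005) = 0.0995, running product = 0.0995
(1 - 0.7058) = 0.2942, running product = 0.0293
(1 - 0.6918) = 0.3082, running product = 0.009
Product of (1-R_i) = 0.009
R_sys = 1 - 0.009 = 0.991

0.991


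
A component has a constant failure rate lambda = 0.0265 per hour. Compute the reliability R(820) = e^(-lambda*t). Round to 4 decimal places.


lambda = 0.0265
t = 820
lambda * t = 21.73
R(t) = e^(-21.73)
R(t) = 0.0

0.0


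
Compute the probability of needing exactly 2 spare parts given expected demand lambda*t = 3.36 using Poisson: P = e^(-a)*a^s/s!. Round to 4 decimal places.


a = 3.36, s = 2
e^(-a) = e^(-3.36) = 0.0347
a^s = 3.36^2 = 11.2896
s! = 2
P = 0.0347 * 11.2896 / 2
P = 0.1961

0.1961


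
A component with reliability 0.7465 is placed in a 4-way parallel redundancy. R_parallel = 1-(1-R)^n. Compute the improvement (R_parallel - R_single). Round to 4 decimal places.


R_single = 0.7465, n = 4
1 - R_single = 0.2535
(1 - R_single)^n = 0.2535^4 = 0.0041
R_parallel = 1 - 0.0041 = 0.9959
Improvement = 0.9959 - 0.7465
Improvement = 0.2494

0.2494


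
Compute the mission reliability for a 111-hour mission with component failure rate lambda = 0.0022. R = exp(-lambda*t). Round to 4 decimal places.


lambda = 0.0022
mission_time = 111
lambda * t = 0.0022 * 111 = 0.2442
R = exp(-0.2442)
R = 0.7833

0.7833


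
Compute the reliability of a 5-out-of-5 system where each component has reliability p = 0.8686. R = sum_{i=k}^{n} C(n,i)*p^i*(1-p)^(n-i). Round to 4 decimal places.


k = 5, n = 5, p = 0.8686
i=5: C(5,5)=1 * 0.8686^5 * 0.1314^0 = 0.4944
R = sum of terms = 0.4944

0.4944


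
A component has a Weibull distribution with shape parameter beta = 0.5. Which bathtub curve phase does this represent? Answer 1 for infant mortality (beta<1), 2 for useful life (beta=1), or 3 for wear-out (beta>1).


beta = 0.5
Compare beta to 1:
beta < 1 => infant mortality (phase 1)
beta = 1 => useful life (phase 2)
beta > 1 => wear-out (phase 3)
Since beta = 0.5, this is infant mortality (decreasing failure rate)
Phase = 1

1


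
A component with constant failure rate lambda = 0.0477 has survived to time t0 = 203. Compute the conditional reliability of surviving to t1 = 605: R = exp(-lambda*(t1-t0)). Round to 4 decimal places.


lambda = 0.0477
t0 = 203, t1 = 605
t1 - t0 = 402
lambda * (t1-t0) = 0.0477 * 402 = 19.1754
R = exp(-19.1754)
R = 0.0

0.0


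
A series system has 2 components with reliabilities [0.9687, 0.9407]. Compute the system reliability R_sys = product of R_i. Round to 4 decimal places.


Components: [0.9687, 0.9407]
After component 1 (R=0.9687): product = 0.9687
After component 2 (R=0.9407): product = 0.9113
R_sys = 0.9113

0.9113


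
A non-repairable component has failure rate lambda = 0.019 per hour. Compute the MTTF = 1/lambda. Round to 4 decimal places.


lambda = 0.019
MTTF = 1 / 0.019
MTTF = 52.6316

52.6316


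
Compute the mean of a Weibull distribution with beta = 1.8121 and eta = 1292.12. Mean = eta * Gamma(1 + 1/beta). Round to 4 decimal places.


beta = 1.8121, eta = 1292.12
1/beta = 0.5518
1 + 1/beta = 1.5518
Gamma(1.5518) = 0.889
Mean = 1292.12 * 0.889
Mean = 1148.7007

1148.7007


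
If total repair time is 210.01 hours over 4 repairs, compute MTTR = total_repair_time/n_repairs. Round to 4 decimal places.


total_repair_time = 210.01
n_repairs = 4
MTTR = 210.01 / 4
MTTR = 52.5025

52.5025


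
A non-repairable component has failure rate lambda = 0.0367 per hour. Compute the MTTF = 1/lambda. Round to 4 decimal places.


lambda = 0.0367
MTTF = 1 / 0.0367
MTTF = 27.248

27.248


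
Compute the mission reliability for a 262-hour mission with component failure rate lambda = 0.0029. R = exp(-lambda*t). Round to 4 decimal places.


lambda = 0.0029
mission_time = 262
lambda * t = 0.0029 * 262 = 0.7598
R = exp(-0.7598)
R = 0.4678

0.4678


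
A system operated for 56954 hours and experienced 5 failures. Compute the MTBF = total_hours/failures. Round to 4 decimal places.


total_hours = 56954
failures = 5
MTBF = 56954 / 5
MTBF = 11390.8

11390.8


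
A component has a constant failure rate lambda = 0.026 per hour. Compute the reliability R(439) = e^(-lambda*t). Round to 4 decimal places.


lambda = 0.026
t = 439
lambda * t = 11.414
R(t) = e^(-11.414)
R(t) = 0.0

0.0


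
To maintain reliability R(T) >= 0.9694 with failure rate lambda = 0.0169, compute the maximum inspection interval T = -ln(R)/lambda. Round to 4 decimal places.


R_target = 0.9694
lambda = 0.0169
-ln(0.9694) = 0.0311
T = 0.0311 / 0.0169
T = 1.8389

1.8389


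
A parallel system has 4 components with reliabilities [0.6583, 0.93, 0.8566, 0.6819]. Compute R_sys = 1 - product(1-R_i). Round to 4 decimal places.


Components: [0.6583, 0.93, 0.8566, 0.6819]
(1 - 0.6583) = 0.3417, running product = 0.3417
(1 - 0.93) = 0.07, running product = 0.0239
(1 - 0.8566) = 0.1434, running product = 0.0034
(1 - 0.6819) = 0.3181, running product = 0.0011
Product of (1-R_i) = 0.0011
R_sys = 1 - 0.0011 = 0.9989

0.9989


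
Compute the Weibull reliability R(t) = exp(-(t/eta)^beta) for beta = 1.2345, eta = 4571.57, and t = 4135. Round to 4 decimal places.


beta = 1.2345, eta = 4571.57, t = 4135
t/eta = 4135 / 4571.57 = 0.9045
(t/eta)^beta = 0.9045^1.2345 = 0.8835
R(t) = exp(-0.8835)
R(t) = 0.4133

0.4133


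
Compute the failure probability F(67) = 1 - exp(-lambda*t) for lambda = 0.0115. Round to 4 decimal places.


lambda = 0.0115, t = 67
lambda * t = 0.7705
exp(-0.7705) = 0.4628
F(t) = 1 - 0.4628
F(t) = 0.5372

0.5372


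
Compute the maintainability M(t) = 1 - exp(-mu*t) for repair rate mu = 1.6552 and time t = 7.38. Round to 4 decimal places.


mu = 1.6552, t = 7.38
mu * t = 1.6552 * 7.38 = 12.2154
exp(-12.2154) = 0.0
M(t) = 1 - 0.0
M(t) = 1.0

1.0


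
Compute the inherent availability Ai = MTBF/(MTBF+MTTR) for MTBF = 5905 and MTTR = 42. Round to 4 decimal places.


MTBF = 5905
MTTR = 42
MTBF + MTTR = 5947
Ai = 5905 / 5947
Ai = 0.9929

0.9929


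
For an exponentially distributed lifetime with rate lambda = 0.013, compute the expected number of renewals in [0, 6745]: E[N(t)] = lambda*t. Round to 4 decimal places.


lambda = 0.013
t = 6745
E[N(t)] = lambda * t
E[N(t)] = 0.013 * 6745
E[N(t)] = 87.685

87.685


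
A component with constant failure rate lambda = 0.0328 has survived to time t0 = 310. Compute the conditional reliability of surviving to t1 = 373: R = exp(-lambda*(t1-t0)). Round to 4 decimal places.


lambda = 0.0328
t0 = 310, t1 = 373
t1 - t0 = 63
lambda * (t1-t0) = 0.0328 * 63 = 2.0664
R = exp(-2.0664)
R = 0.1266

0.1266


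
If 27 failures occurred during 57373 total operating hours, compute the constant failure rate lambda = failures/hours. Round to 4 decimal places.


failures = 27
total_hours = 57373
lambda = 27 / 57373
lambda = 0.0005

0.0005


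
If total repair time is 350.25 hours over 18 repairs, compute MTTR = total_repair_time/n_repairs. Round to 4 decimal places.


total_repair_time = 350.25
n_repairs = 18
MTTR = 350.25 / 18
MTTR = 19.4583

19.4583


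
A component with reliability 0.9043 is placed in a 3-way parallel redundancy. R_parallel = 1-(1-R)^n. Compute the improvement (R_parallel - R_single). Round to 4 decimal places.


R_single = 0.9043, n = 3
1 - R_single = 0.0957
(1 - R_single)^n = 0.0957^3 = 0.0009
R_parallel = 1 - 0.0009 = 0.9991
Improvement = 0.9991 - 0.9043
Improvement = 0.0948

0.0948


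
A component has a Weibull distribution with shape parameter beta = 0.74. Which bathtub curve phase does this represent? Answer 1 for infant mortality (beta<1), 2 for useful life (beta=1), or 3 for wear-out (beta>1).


beta = 0.74
Compare beta to 1:
beta < 1 => infant mortality (phase 1)
beta = 1 => useful life (phase 2)
beta > 1 => wear-out (phase 3)
Since beta = 0.74, this is infant mortality (decreasing failure rate)
Phase = 1

1


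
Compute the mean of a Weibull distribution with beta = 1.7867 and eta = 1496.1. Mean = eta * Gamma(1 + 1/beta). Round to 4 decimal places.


beta = 1.7867, eta = 1496.1
1/beta = 0.5597
1 + 1/beta = 1.5597
Gamma(1.5597) = 0.8896
Mean = 1496.1 * 0.8896
Mean = 1330.9518

1330.9518


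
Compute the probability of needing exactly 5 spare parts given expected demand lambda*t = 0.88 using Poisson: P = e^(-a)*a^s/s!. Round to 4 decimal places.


a = 0.88, s = 5
e^(-a) = e^(-0.88) = 0.4148
a^s = 0.88^5 = 0.5277
s! = 120
P = 0.4148 * 0.5277 / 120
P = 0.0018

0.0018


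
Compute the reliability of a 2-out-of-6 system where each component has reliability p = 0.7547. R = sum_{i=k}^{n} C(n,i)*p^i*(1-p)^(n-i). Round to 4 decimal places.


k = 2, n = 6, p = 0.7547
i=2: C(6,2)=15 * 0.7547^2 * 0.2453^4 = 0.0309
i=3: C(6,3)=20 * 0.7547^3 * 0.2453^3 = 0.1269
i=4: C(6,4)=15 * 0.7547^4 * 0.2453^2 = 0.2928
i=5: C(6,5)=6 * 0.7547^5 * 0.2453^1 = 0.3603
i=6: C(6,6)=1 * 0.7547^6 * 0.2453^0 = 0.1848
R = sum of terms = 0.9958

0.9958


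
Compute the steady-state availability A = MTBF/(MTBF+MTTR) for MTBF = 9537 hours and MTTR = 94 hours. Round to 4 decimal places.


MTBF = 9537
MTTR = 94
MTBF + MTTR = 9631
A = 9537 / 9631
A = 0.9902

0.9902


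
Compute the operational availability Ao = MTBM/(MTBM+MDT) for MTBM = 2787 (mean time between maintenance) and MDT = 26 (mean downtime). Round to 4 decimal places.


MTBM = 2787
MDT = 26
MTBM + MDT = 2813
Ao = 2787 / 2813
Ao = 0.9908

0.9908


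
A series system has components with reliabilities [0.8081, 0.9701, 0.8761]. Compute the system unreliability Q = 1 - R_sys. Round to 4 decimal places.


Components: [0.8081, 0.9701, 0.8761]
After component 1: product = 0.8081
After component 2: product = 0.7839
After component 3: product = 0.6868
R_sys = 0.6868
Q = 1 - 0.6868 = 0.3132

0.3132


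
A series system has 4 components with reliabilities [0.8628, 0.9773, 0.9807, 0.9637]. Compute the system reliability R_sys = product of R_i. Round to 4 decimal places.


Components: [0.8628, 0.9773, 0.9807, 0.9637]
After component 1 (R=0.8628): product = 0.8628
After component 2 (R=0.9773): product = 0.8432
After component 3 (R=0.9807): product = 0.8269
After component 4 (R=0.9637): product = 0.7969
R_sys = 0.7969

0.7969


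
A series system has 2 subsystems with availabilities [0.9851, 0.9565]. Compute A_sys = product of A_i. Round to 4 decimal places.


Subsystems: [0.9851, 0.9565]
After subsystem 1 (A=0.9851): product = 0.9851
After subsystem 2 (A=0.9565): product = 0.9422
A_sys = 0.9422

0.9422


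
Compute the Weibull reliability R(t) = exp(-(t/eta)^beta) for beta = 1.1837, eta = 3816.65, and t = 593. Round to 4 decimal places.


beta = 1.1837, eta = 3816.65, t = 593
t/eta = 593 / 3816.65 = 0.1554
(t/eta)^beta = 0.1554^1.1837 = 0.1104
R(t) = exp(-0.1104)
R(t) = 0.8955

0.8955


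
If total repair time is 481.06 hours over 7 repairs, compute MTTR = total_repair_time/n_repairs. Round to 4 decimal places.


total_repair_time = 481.06
n_repairs = 7
MTTR = 481.06 / 7
MTTR = 68.7229

68.7229


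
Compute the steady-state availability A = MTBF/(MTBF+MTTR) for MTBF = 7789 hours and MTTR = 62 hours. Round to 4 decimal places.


MTBF = 7789
MTTR = 62
MTBF + MTTR = 7851
A = 7789 / 7851
A = 0.9921

0.9921


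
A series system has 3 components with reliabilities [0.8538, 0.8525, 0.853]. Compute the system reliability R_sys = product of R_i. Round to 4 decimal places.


Components: [0.8538, 0.8525, 0.853]
After component 1 (R=0.8538): product = 0.8538
After component 2 (R=0.8525): product = 0.7279
After component 3 (R=0.853): product = 0.6209
R_sys = 0.6209

0.6209


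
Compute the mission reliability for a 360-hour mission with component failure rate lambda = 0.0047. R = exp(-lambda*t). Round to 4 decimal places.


lambda = 0.0047
mission_time = 360
lambda * t = 0.0047 * 360 = 1.692
R = exp(-1.692)
R = 0.1842

0.1842


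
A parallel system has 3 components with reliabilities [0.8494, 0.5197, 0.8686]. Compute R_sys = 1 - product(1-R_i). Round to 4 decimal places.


Components: [0.8494, 0.5197, 0.8686]
(1 - 0.8494) = 0.1506, running product = 0.1506
(1 - 0.5197) = 0.4803, running product = 0.0723
(1 - 0.8686) = 0.1314, running product = 0.0095
Product of (1-R_i) = 0.0095
R_sys = 1 - 0.0095 = 0.9905

0.9905


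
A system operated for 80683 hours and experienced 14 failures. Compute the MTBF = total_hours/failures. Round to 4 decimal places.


total_hours = 80683
failures = 14
MTBF = 80683 / 14
MTBF = 5763.0714

5763.0714


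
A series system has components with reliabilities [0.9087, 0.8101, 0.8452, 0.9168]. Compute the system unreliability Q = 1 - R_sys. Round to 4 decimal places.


Components: [0.9087, 0.8101, 0.8452, 0.9168]
After component 1: product = 0.9087
After component 2: product = 0.7361
After component 3: product = 0.6222
After component 4: product = 0.5704
R_sys = 0.5704
Q = 1 - 0.5704 = 0.4296

0.4296


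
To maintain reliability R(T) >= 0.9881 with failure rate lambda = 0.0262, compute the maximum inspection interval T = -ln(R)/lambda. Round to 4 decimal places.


R_target = 0.9881
lambda = 0.0262
-ln(0.9881) = 0.012
T = 0.012 / 0.0262
T = 0.4569

0.4569


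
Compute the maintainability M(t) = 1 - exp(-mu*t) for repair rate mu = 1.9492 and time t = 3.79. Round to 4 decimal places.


mu = 1.9492, t = 3.79
mu * t = 1.9492 * 3.79 = 7.3875
exp(-7.3875) = 0.0006
M(t) = 1 - 0.0006
M(t) = 0.9994

0.9994


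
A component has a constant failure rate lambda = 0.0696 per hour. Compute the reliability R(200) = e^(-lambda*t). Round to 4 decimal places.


lambda = 0.0696
t = 200
lambda * t = 13.92
R(t) = e^(-13.92)
R(t) = 0.0

0.0


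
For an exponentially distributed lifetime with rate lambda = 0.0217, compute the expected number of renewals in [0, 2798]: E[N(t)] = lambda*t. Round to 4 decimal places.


lambda = 0.0217
t = 2798
E[N(t)] = lambda * t
E[N(t)] = 0.0217 * 2798
E[N(t)] = 60.7166

60.7166


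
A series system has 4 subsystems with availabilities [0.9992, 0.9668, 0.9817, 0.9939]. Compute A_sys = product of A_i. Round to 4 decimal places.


Subsystems: [0.9992, 0.9668, 0.9817, 0.9939]
After subsystem 1 (A=0.9992): product = 0.9992
After subsystem 2 (A=0.9668): product = 0.966
After subsystem 3 (A=0.9817): product = 0.9483
After subsystem 4 (A=0.9939): product = 0.9426
A_sys = 0.9426

0.9426


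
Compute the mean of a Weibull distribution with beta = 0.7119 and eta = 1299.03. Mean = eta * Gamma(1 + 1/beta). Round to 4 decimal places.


beta = 0.7119, eta = 1299.03
1/beta = 1.4047
1 + 1/beta = 2.4047
Gamma(2.4047) = 1.246
Mean = 1299.03 * 1.246
Mean = 1618.5748

1618.5748


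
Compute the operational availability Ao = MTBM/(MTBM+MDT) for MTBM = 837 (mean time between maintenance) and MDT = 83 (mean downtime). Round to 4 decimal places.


MTBM = 837
MDT = 83
MTBM + MDT = 920
Ao = 837 / 920
Ao = 0.9098

0.9098


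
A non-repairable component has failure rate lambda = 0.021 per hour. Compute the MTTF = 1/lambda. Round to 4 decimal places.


lambda = 0.021
MTTF = 1 / 0.021
MTTF = 47.619

47.619


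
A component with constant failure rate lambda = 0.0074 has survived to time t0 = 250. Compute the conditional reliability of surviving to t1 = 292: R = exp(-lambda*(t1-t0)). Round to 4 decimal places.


lambda = 0.0074
t0 = 250, t1 = 292
t1 - t0 = 42
lambda * (t1-t0) = 0.0074 * 42 = 0.3108
R = exp(-0.3108)
R = 0.7329

0.7329


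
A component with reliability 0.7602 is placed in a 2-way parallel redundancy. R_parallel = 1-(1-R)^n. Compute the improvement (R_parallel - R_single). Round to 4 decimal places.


R_single = 0.7602, n = 2
1 - R_single = 0.2398
(1 - R_single)^n = 0.2398^2 = 0.0575
R_parallel = 1 - 0.0575 = 0.9425
Improvement = 0.9425 - 0.7602
Improvement = 0.1823

0.1823


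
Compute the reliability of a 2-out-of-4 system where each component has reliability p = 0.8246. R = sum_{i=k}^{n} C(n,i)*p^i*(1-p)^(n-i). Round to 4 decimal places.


k = 2, n = 4, p = 0.8246
i=2: C(4,2)=6 * 0.8246^2 * 0.1754^2 = 0.1255
i=3: C(4,3)=4 * 0.8246^3 * 0.1754^1 = 0.3934
i=4: C(4,4)=1 * 0.8246^4 * 0.1754^0 = 0.4624
R = sum of terms = 0.9813

0.9813


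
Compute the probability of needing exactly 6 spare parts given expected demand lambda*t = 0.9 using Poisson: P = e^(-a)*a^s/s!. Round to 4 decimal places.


a = 0.9, s = 6
e^(-a) = e^(-0.9) = 0.4066
a^s = 0.9^6 = 0.5314
s! = 720
P = 0.4066 * 0.5314 / 720
P = 0.0003

0.0003


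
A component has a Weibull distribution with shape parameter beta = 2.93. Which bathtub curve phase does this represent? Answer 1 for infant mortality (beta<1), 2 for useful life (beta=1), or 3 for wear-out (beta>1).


beta = 2.93
Compare beta to 1:
beta < 1 => infant mortality (phase 1)
beta = 1 => useful life (phase 2)
beta > 1 => wear-out (phase 3)
Since beta = 2.93, this is wear-out (increasing failure rate)
Phase = 3

3


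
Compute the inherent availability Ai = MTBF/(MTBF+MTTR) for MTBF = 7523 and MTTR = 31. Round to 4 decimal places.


MTBF = 7523
MTTR = 31
MTBF + MTTR = 7554
Ai = 7523 / 7554
Ai = 0.9959

0.9959


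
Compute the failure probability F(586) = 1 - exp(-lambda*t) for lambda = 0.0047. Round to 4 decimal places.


lambda = 0.0047, t = 586
lambda * t = 2.7542
exp(-2.7542) = 0.0637
F(t) = 1 - 0.0637
F(t) = 0.9363

0.9363


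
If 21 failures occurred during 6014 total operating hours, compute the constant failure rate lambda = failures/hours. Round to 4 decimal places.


failures = 21
total_hours = 6014
lambda = 21 / 6014
lambda = 0.0035

0.0035


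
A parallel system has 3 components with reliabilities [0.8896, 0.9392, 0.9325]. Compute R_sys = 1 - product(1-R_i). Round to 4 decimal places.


Components: [0.8896, 0.9392, 0.9325]
(1 - 0.8896) = 0.1104, running product = 0.1104
(1 - 0.9392) = 0.0608, running product = 0.0067
(1 - 0.9325) = 0.0675, running product = 0.0005
Product of (1-R_i) = 0.0005
R_sys = 1 - 0.0005 = 0.9995

0.9995


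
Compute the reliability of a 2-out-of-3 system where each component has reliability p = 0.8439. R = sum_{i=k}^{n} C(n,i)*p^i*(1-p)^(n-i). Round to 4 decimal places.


k = 2, n = 3, p = 0.8439
i=2: C(3,2)=3 * 0.8439^2 * 0.1561^1 = 0.3335
i=3: C(3,3)=1 * 0.8439^3 * 0.1561^0 = 0.601
R = sum of terms = 0.9345

0.9345


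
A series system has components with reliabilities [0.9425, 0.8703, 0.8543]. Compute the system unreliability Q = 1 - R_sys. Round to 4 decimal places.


Components: [0.9425, 0.8703, 0.8543]
After component 1: product = 0.9425
After component 2: product = 0.8203
After component 3: product = 0.7007
R_sys = 0.7007
Q = 1 - 0.7007 = 0.2993

0.2993


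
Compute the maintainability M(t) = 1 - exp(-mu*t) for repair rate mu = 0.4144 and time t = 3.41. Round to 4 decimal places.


mu = 0.4144, t = 3.41
mu * t = 0.4144 * 3.41 = 1.4131
exp(-1.4131) = 0.2434
M(t) = 1 - 0.2434
M(t) = 0.7566

0.7566


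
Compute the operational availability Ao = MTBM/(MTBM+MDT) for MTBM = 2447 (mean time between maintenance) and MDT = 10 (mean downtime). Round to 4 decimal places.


MTBM = 2447
MDT = 10
MTBM + MDT = 2457
Ao = 2447 / 2457
Ao = 0.9959

0.9959


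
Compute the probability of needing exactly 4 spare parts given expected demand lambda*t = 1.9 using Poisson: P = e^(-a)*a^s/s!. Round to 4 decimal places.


a = 1.9, s = 4
e^(-a) = e^(-1.9) = 0.1496
a^s = 1.9^4 = 13.0321
s! = 24
P = 0.1496 * 13.0321 / 24
P = 0.0812

0.0812


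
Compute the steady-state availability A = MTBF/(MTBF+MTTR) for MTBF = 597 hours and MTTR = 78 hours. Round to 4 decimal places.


MTBF = 597
MTTR = 78
MTBF + MTTR = 675
A = 597 / 675
A = 0.8844

0.8844


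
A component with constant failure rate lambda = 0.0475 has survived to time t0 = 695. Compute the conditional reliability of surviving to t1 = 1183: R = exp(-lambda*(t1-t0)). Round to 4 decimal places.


lambda = 0.0475
t0 = 695, t1 = 1183
t1 - t0 = 488
lambda * (t1-t0) = 0.0475 * 488 = 23.18
R = exp(-23.18)
R = 0.0

0.0


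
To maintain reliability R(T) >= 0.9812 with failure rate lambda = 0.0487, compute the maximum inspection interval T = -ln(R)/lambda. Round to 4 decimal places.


R_target = 0.9812
lambda = 0.0487
-ln(0.9812) = 0.019
T = 0.019 / 0.0487
T = 0.3897

0.3897


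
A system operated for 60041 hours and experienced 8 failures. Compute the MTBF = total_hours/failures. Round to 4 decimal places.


total_hours = 60041
failures = 8
MTBF = 60041 / 8
MTBF = 7505.125

7505.125


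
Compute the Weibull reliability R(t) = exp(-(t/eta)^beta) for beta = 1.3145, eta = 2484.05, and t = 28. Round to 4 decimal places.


beta = 1.3145, eta = 2484.05, t = 28
t/eta = 28 / 2484.05 = 0.0113
(t/eta)^beta = 0.0113^1.3145 = 0.0028
R(t) = exp(-0.0028)
R(t) = 0.9973

0.9973


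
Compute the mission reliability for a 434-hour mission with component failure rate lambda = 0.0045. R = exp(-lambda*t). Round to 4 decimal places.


lambda = 0.0045
mission_time = 434
lambda * t = 0.0045 * 434 = 1.953
R = exp(-1.953)
R = 0.1418

0.1418


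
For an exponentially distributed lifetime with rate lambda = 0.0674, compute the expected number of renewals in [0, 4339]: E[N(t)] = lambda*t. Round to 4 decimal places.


lambda = 0.0674
t = 4339
E[N(t)] = lambda * t
E[N(t)] = 0.0674 * 4339
E[N(t)] = 292.4486

292.4486


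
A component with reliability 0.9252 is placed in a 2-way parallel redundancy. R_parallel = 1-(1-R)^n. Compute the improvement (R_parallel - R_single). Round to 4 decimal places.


R_single = 0.9252, n = 2
1 - R_single = 0.0748
(1 - R_single)^n = 0.0748^2 = 0.0056
R_parallel = 1 - 0.0056 = 0.9944
Improvement = 0.9944 - 0.9252
Improvement = 0.0692

0.0692


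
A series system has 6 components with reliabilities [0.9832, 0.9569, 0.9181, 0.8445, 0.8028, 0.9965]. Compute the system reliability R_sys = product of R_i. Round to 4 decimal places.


Components: [0.9832, 0.9569, 0.9181, 0.8445, 0.8028, 0.9965]
After component 1 (R=0.9832): product = 0.9832
After component 2 (R=0.9569): product = 0.9408
After component 3 (R=0.9181): product = 0.8638
After component 4 (R=0.8445): product = 0.7295
After component 5 (R=0.8028): product = 0.5856
After component 6 (R=0.9965): product = 0.5836
R_sys = 0.5836

0.5836


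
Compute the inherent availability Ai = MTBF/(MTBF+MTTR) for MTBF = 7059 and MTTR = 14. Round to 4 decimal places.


MTBF = 7059
MTTR = 14
MTBF + MTTR = 7073
Ai = 7059 / 7073
Ai = 0.998

0.998


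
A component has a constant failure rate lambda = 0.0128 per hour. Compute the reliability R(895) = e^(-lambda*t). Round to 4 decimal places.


lambda = 0.0128
t = 895
lambda * t = 11.456
R(t) = e^(-11.456)
R(t) = 0.0

0.0


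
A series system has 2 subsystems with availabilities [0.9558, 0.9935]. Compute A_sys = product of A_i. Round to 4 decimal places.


Subsystems: [0.9558, 0.9935]
After subsystem 1 (A=0.9558): product = 0.9558
After subsystem 2 (A=0.9935): product = 0.9496
A_sys = 0.9496

0.9496


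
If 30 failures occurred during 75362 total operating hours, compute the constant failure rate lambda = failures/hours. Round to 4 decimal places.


failures = 30
total_hours = 75362
lambda = 30 / 75362
lambda = 0.0004

0.0004


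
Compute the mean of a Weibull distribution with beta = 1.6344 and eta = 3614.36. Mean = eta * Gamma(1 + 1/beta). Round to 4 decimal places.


beta = 1.6344, eta = 3614.36
1/beta = 0.6118
1 + 1/beta = 1.6118
Gamma(1.6118) = 0.8949
Mean = 3614.36 * 0.8949
Mean = 3234.5058

3234.5058


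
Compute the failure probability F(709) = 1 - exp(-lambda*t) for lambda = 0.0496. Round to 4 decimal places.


lambda = 0.0496, t = 709
lambda * t = 35.1664
exp(-35.1664) = 0.0
F(t) = 1 - 0.0
F(t) = 1.0

1.0


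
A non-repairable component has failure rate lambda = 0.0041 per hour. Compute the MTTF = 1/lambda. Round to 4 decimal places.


lambda = 0.0041
MTTF = 1 / 0.0041
MTTF = 243.9024

243.9024


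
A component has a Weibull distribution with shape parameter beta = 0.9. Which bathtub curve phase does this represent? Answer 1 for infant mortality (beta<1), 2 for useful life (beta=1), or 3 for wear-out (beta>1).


beta = 0.9
Compare beta to 1:
beta < 1 => infant mortality (phase 1)
beta = 1 => useful life (phase 2)
beta > 1 => wear-out (phase 3)
Since beta = 0.9, this is infant mortality (decreasing failure rate)
Phase = 1

1


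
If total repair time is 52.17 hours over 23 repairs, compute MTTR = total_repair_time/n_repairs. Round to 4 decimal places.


total_repair_time = 52.17
n_repairs = 23
MTTR = 52.17 / 23
MTTR = 2.2683

2.2683


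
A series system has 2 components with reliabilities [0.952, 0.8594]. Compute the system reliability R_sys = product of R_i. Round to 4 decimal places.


Components: [0.952, 0.8594]
After component 1 (R=0.952): product = 0.952
After component 2 (R=0.8594): product = 0.8181
R_sys = 0.8181

0.8181


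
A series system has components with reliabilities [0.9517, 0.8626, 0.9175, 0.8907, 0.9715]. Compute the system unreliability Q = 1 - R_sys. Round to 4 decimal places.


Components: [0.9517, 0.8626, 0.9175, 0.8907, 0.9715]
After component 1: product = 0.9517
After component 2: product = 0.8209
After component 3: product = 0.7532
After component 4: product = 0.6709
After component 5: product = 0.6518
R_sys = 0.6518
Q = 1 - 0.6518 = 0.3482

0.3482


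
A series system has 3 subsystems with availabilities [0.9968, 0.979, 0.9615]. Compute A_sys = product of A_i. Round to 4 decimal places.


Subsystems: [0.9968, 0.979, 0.9615]
After subsystem 1 (A=0.9968): product = 0.9968
After subsystem 2 (A=0.979): product = 0.9759
After subsystem 3 (A=0.9615): product = 0.9383
A_sys = 0.9383

0.9383


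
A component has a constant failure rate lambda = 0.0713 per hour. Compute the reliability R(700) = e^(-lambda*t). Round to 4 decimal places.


lambda = 0.0713
t = 700
lambda * t = 49.91
R(t) = e^(-49.91)
R(t) = 0.0

0.0


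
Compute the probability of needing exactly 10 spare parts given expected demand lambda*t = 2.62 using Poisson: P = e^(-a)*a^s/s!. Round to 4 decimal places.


a = 2.62, s = 10
e^(-a) = e^(-2.62) = 0.0728
a^s = 2.62^10 = 15240.9807
s! = 3628800
P = 0.0728 * 15240.9807 / 3628800
P = 0.0003

0.0003


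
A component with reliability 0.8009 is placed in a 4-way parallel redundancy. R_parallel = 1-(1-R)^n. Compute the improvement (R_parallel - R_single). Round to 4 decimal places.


R_single = 0.8009, n = 4
1 - R_single = 0.1991
(1 - R_single)^n = 0.1991^4 = 0.0016
R_parallel = 1 - 0.0016 = 0.9984
Improvement = 0.9984 - 0.8009
Improvement = 0.1975

0.1975


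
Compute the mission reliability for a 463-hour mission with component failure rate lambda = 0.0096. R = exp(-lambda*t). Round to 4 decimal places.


lambda = 0.0096
mission_time = 463
lambda * t = 0.0096 * 463 = 4.4448
R = exp(-4.4448)
R = 0.0117

0.0117


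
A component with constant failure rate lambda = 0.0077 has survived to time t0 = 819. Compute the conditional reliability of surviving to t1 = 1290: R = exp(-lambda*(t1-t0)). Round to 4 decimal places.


lambda = 0.0077
t0 = 819, t1 = 1290
t1 - t0 = 471
lambda * (t1-t0) = 0.0077 * 471 = 3.6267
R = exp(-3.6267)
R = 0.0266

0.0266


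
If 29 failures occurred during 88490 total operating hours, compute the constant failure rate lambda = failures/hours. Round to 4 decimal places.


failures = 29
total_hours = 88490
lambda = 29 / 88490
lambda = 0.0003

0.0003


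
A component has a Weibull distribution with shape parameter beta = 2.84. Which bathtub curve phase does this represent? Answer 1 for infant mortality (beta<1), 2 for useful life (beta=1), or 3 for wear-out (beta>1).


beta = 2.84
Compare beta to 1:
beta < 1 => infant mortality (phase 1)
beta = 1 => useful life (phase 2)
beta > 1 => wear-out (phase 3)
Since beta = 2.84, this is wear-out (increasing failure rate)
Phase = 3

3


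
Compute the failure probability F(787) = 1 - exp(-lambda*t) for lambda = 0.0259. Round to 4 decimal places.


lambda = 0.0259, t = 787
lambda * t = 20.3833
exp(-20.3833) = 0.0
F(t) = 1 - 0.0
F(t) = 1.0

1.0


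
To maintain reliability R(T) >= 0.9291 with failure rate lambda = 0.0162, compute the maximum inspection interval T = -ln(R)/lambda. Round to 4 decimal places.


R_target = 0.9291
lambda = 0.0162
-ln(0.9291) = 0.0735
T = 0.0735 / 0.0162
T = 4.5394

4.5394


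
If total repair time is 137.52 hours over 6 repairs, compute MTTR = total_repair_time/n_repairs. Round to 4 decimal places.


total_repair_time = 137.52
n_repairs = 6
MTTR = 137.52 / 6
MTTR = 22.92

22.92


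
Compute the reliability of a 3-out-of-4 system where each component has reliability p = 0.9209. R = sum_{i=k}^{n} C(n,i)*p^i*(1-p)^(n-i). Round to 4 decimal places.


k = 3, n = 4, p = 0.9209
i=3: C(4,3)=4 * 0.9209^3 * 0.0791^1 = 0.2471
i=4: C(4,4)=1 * 0.9209^4 * 0.0791^0 = 0.7192
R = sum of terms = 0.9663

0.9663


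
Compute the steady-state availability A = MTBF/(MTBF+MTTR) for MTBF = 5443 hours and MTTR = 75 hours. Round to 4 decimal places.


MTBF = 5443
MTTR = 75
MTBF + MTTR = 5518
A = 5443 / 5518
A = 0.9864

0.9864


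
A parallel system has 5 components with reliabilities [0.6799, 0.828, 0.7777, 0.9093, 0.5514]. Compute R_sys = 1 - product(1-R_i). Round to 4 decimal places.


Components: [0.6799, 0.828, 0.7777, 0.9093, 0.5514]
(1 - 0.6799) = 0.3201, running product = 0.3201
(1 - 0.828) = 0.172, running product = 0.0551
(1 - 0.7777) = 0.2223, running product = 0.0122
(1 - 0.9093) = 0.0907, running product = 0.0011
(1 - 0.5514) = 0.4486, running product = 0.0005
Product of (1-R_i) = 0.0005
R_sys = 1 - 0.0005 = 0.9995

0.9995


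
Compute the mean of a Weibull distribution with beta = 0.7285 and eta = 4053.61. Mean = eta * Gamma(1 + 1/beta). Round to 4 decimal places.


beta = 0.7285, eta = 4053.61
1/beta = 1.3727
1 + 1/beta = 2.3727
Gamma(2.3727) = 1.2204
Mean = 4053.61 * 1.2204
Mean = 4947.2177

4947.2177


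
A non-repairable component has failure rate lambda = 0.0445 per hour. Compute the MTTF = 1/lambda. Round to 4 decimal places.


lambda = 0.0445
MTTF = 1 / 0.0445
MTTF = 22.4719

22.4719


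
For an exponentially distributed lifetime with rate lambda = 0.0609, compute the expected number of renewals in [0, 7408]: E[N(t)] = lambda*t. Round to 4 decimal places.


lambda = 0.0609
t = 7408
E[N(t)] = lambda * t
E[N(t)] = 0.0609 * 7408
E[N(t)] = 451.1472

451.1472


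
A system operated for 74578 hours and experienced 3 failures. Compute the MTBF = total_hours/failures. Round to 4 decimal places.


total_hours = 74578
failures = 3
MTBF = 74578 / 3
MTBF = 24859.3333

24859.3333


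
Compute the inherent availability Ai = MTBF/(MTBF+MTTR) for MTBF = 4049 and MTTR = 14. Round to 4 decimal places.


MTBF = 4049
MTTR = 14
MTBF + MTTR = 4063
Ai = 4049 / 4063
Ai = 0.9966

0.9966


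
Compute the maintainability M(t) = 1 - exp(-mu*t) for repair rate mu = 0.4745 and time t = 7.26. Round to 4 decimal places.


mu = 0.4745, t = 7.26
mu * t = 0.4745 * 7.26 = 3.4449
exp(-3.4449) = 0.0319
M(t) = 1 - 0.0319
M(t) = 0.9681

0.9681


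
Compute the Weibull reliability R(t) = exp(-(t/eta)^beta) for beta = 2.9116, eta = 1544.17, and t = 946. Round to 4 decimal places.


beta = 2.9116, eta = 1544.17, t = 946
t/eta = 946 / 1544.17 = 0.6126
(t/eta)^beta = 0.6126^2.9116 = 0.2401
R(t) = exp(-0.2401)
R(t) = 0.7865

0.7865


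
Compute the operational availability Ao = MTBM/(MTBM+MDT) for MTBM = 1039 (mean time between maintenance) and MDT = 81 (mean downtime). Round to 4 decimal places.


MTBM = 1039
MDT = 81
MTBM + MDT = 1120
Ao = 1039 / 1120
Ao = 0.9277

0.9277


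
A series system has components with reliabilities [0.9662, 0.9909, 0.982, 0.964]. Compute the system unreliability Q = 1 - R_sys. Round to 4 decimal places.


Components: [0.9662, 0.9909, 0.982, 0.964]
After component 1: product = 0.9662
After component 2: product = 0.9574
After component 3: product = 0.9402
After component 4: product = 0.9063
R_sys = 0.9063
Q = 1 - 0.9063 = 0.0937

0.0937


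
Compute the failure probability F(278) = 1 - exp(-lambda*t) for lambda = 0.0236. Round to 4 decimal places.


lambda = 0.0236, t = 278
lambda * t = 6.5608
exp(-6.5608) = 0.0014
F(t) = 1 - 0.0014
F(t) = 0.9986

0.9986


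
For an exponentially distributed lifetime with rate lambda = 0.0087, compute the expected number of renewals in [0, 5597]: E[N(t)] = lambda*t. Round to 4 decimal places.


lambda = 0.0087
t = 5597
E[N(t)] = lambda * t
E[N(t)] = 0.0087 * 5597
E[N(t)] = 48.6939

48.6939


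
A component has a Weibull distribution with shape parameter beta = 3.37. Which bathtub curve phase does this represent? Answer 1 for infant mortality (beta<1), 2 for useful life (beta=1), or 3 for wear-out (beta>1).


beta = 3.37
Compare beta to 1:
beta < 1 => infant mortality (phase 1)
beta = 1 => useful life (phase 2)
beta > 1 => wear-out (phase 3)
Since beta = 3.37, this is wear-out (increasing failure rate)
Phase = 3

3


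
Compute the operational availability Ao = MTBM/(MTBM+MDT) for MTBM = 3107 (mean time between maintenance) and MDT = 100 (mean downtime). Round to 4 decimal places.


MTBM = 3107
MDT = 100
MTBM + MDT = 3207
Ao = 3107 / 3207
Ao = 0.9688

0.9688


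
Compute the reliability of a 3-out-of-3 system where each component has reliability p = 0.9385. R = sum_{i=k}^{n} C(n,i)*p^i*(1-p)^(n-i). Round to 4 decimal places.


k = 3, n = 3, p = 0.9385
i=3: C(3,3)=1 * 0.9385^3 * 0.0615^0 = 0.8266
R = sum of terms = 0.8266

0.8266


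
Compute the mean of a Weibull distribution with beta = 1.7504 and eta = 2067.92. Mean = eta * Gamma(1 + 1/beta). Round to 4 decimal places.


beta = 1.7504, eta = 2067.92
1/beta = 0.5713
1 + 1/beta = 1.5713
Gamma(1.5713) = 0.8906
Mean = 2067.92 * 0.8906
Mean = 1841.7019

1841.7019


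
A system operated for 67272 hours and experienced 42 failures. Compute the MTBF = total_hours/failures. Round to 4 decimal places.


total_hours = 67272
failures = 42
MTBF = 67272 / 42
MTBF = 1601.7143

1601.7143


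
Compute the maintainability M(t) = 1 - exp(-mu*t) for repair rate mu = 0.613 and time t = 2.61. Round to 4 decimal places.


mu = 0.613, t = 2.61
mu * t = 0.613 * 2.61 = 1.5999
exp(-1.5999) = 0.2019
M(t) = 1 - 0.2019
M(t) = 0.7981

0.7981


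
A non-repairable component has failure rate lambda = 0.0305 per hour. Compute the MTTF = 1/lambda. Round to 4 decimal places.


lambda = 0.0305
MTTF = 1 / 0.0305
MTTF = 32.7869

32.7869


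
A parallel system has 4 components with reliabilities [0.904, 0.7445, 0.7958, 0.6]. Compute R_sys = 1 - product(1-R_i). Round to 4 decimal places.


Components: [0.904, 0.7445, 0.7958, 0.6]
(1 - 0.904) = 0.096, running product = 0.096
(1 - 0.7445) = 0.2555, running product = 0.0245
(1 - 0.7958) = 0.2042, running product = 0.005
(1 - 0.6) = 0.4, running product = 0.002
Product of (1-R_i) = 0.002
R_sys = 1 - 0.002 = 0.998

0.998


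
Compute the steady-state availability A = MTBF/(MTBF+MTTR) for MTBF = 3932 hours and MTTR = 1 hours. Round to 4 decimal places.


MTBF = 3932
MTTR = 1
MTBF + MTTR = 3933
A = 3932 / 3933
A = 0.9997

0.9997


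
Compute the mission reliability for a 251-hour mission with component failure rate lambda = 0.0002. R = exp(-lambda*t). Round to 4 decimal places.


lambda = 0.0002
mission_time = 251
lambda * t = 0.0002 * 251 = 0.0502
R = exp(-0.0502)
R = 0.951

0.951


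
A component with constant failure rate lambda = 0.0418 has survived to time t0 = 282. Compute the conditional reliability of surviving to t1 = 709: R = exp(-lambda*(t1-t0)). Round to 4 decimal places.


lambda = 0.0418
t0 = 282, t1 = 709
t1 - t0 = 427
lambda * (t1-t0) = 0.0418 * 427 = 17.8486
R = exp(-17.8486)
R = 0.0

0.0


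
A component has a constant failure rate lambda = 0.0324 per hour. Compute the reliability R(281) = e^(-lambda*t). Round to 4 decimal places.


lambda = 0.0324
t = 281
lambda * t = 9.1044
R(t) = e^(-9.1044)
R(t) = 0.0001

0.0001


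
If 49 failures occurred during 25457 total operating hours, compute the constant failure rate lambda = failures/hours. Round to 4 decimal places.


failures = 49
total_hours = 25457
lambda = 49 / 25457
lambda = 0.0019

0.0019


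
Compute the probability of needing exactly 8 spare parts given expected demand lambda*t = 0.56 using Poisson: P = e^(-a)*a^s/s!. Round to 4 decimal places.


a = 0.56, s = 8
e^(-a) = e^(-0.56) = 0.5712
a^s = 0.56^8 = 0.0097
s! = 40320
P = 0.5712 * 0.0097 / 40320
P = 0.0

0.0


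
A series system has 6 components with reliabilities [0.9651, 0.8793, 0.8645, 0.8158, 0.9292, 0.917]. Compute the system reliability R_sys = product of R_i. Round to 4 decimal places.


Components: [0.9651, 0.8793, 0.8645, 0.8158, 0.9292, 0.917]
After component 1 (R=0.9651): product = 0.9651
After component 2 (R=0.8793): product = 0.8486
After component 3 (R=0.8645): product = 0.7336
After component 4 (R=0.8158): product = 0.5985
After component 5 (R=0.9292): product = 0.5561
After component 6 (R=0.917): product = 0.51
R_sys = 0.51

0.51


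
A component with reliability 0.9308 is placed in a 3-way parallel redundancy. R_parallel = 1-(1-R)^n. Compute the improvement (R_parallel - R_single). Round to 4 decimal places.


R_single = 0.9308, n = 3
1 - R_single = 0.0692
(1 - R_single)^n = 0.0692^3 = 0.0003
R_parallel = 1 - 0.0003 = 0.9997
Improvement = 0.9997 - 0.9308
Improvement = 0.0689

0.0689


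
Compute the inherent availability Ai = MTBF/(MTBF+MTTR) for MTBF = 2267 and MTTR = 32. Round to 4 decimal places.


MTBF = 2267
MTTR = 32
MTBF + MTTR = 2299
Ai = 2267 / 2299
Ai = 0.9861

0.9861


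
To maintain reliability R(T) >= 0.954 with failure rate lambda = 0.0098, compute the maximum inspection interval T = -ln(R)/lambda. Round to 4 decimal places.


R_target = 0.954
lambda = 0.0098
-ln(0.954) = 0.0471
T = 0.0471 / 0.0098
T = 4.8053

4.8053


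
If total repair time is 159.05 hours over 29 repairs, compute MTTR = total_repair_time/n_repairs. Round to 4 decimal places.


total_repair_time = 159.05
n_repairs = 29
MTTR = 159.05 / 29
MTTR = 5.4845

5.4845


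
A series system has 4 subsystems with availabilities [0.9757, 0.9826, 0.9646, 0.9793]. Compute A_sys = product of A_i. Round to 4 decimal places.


Subsystems: [0.9757, 0.9826, 0.9646, 0.9793]
After subsystem 1 (A=0.9757): product = 0.9757
After subsystem 2 (A=0.9826): product = 0.9587
After subsystem 3 (A=0.9646): product = 0.9248
After subsystem 4 (A=0.9793): product = 0.9056
A_sys = 0.9056

0.9056


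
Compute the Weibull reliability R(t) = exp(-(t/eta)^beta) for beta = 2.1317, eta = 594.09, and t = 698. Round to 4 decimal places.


beta = 2.1317, eta = 594.09, t = 698
t/eta = 698 / 594.09 = 1.1749
(t/eta)^beta = 1.1749^2.1317 = 1.41
R(t) = exp(-1.41)
R(t) = 0.2441

0.2441


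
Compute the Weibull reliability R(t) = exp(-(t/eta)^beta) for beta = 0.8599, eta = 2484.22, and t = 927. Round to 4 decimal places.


beta = 0.8599, eta = 2484.22, t = 927
t/eta = 927 / 2484.22 = 0.3732
(t/eta)^beta = 0.3732^0.8599 = 0.4284
R(t) = exp(-0.4284)
R(t) = 0.6515

0.6515


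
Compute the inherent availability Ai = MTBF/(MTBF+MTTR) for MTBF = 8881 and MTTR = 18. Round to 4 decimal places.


MTBF = 8881
MTTR = 18
MTBF + MTTR = 8899
Ai = 8881 / 8899
Ai = 0.998

0.998


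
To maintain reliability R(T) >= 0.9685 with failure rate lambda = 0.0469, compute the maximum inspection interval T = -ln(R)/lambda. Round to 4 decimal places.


R_target = 0.9685
lambda = 0.0469
-ln(0.9685) = 0.032
T = 0.032 / 0.0469
T = 0.6824

0.6824


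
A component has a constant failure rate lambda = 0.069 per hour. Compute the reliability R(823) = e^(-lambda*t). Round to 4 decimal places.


lambda = 0.069
t = 823
lambda * t = 56.787
R(t) = e^(-56.787)
R(t) = 0.0

0.0
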